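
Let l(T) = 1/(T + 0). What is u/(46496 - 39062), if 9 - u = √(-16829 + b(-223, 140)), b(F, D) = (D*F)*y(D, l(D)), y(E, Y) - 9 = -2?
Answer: 1/826 - I*√235369/7434 ≈ 0.0012107 - 0.065261*I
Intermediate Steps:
l(T) = 1/T
y(E, Y) = 7 (y(E, Y) = 9 - 2 = 7)
b(F, D) = 7*D*F (b(F, D) = (D*F)*7 = 7*D*F)
u = 9 - I*√235369 (u = 9 - √(-16829 + 7*140*(-223)) = 9 - √(-16829 - 218540) = 9 - √(-235369) = 9 - I*√235369 ≈ 9.0 - 485.15*I)
u/(46496 - 39062) = (9 - I*√235369)/(46496 - 39062) = (9 - I*√235369)/7434 = (9 - I*√235369)*(1/7434) = 1/826 - I*√235369/7434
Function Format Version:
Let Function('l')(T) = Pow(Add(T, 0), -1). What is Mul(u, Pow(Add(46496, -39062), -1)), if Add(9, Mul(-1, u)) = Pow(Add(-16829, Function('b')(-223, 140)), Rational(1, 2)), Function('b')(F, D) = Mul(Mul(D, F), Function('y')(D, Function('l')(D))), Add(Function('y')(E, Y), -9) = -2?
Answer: Add(Rational(1, 826), Mul(Rational(-1, 7434), I, Pow(235369, Rational(1, 2)))) ≈ Add(0.0012107, Mul(-0.065261, I))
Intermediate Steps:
Function('l')(T) = Pow(T, -1)
Function('y')(E, Y) = 7 (Function('y')(E, Y) = Add(9, -2) = 7)
Function('b')(F, D) = Mul(7, D, F) (Function('b')(F, D) = Mul(Mul(D, F), 7) = Mul(7, D, F))
u = Add(9, Mul(-1, I, Pow(235369, Rational(1, 2)))) (u = Add(9, Mul(-1, Pow(Add(-16829, Mul(7, 140, -223)), Rational(1, 2)))) = Add(9, Mul(-1, Pow(Add(-16829, -218540), Rational(1, 2)))) = Add(9, Mul(-1, Pow(-235369, Rational(1, 2)))) = Add(9, Mul(-1, Mul(I, Pow(235369, Rational(1, 2))))) = Add(9, Mul(-1, I, Pow(235369, Rational(1, 2)))) ≈ Add(9.0000, Mul(-485.15, I)))
Mul(u, Pow(Add(46496, -39062), -1)) = Mul(Add(9, Mul(-1, I, Pow(235369, Rational(1, 2)))), Pow(Add(46496, -39062), -1)) = Mul(Add(9, Mul(-1, I, Pow(235369, Rational(1, 2)))), Pow(7434, -1)) = Mul(Add(9, Mul(-1, I, Pow(235369, Rational(1, 2)))), Rational(1, 7434)) = Add(Rational(1, 826), Mul(Rational(-1, 7434), I, Pow(235369, Rational(1, 2))))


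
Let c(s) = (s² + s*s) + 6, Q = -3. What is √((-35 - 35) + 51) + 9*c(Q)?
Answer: 216 + I*√19 ≈ 216.0 + 4.3589*I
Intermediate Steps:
c(s) = 6 + 2*s² (c(s) = (s² + s²) + 6 = 2*s² + 6 = 6 + 2*s²)
√((-35 - 35) + 51) + 9*c(Q) = √((-35 - 35) + 51) + 9*(6 + 2*(-3)²) = √(-70 + 51) + 9*(6 + 2*9) = √(-19) + 9*(6 + 18) = I*√19 + 9*24 = I*√19 + 216 = 216 + I*√19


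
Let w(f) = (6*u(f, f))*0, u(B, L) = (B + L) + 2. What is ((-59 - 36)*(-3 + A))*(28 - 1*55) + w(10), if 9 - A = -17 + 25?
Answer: -5130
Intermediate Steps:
u(B, L) = 2 + B + L
A = 1 (A = 9 - (-17 + 25) = 9 - 1*8 = 9 - 8 = 1)
w(f) = 0 (w(f) = (6*(2 + f + f))*0 = (6*(2 + 2*f))*0 = (12 + 12*f)*0 = 0)
((-59 - 36)*(-3 + A))*(28 - 1*55) + w(10) = ((-59 - 36)*(-3 + 1))*(28 - 1*55) + 0 = (-95*(-2))*(28 - 55) + 0 = 190*(-27) + 0 = -5130 + 0 = -5130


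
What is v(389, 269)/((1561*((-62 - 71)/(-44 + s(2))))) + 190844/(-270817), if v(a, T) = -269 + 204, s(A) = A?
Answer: -5765860826/8032161403 ≈ -0.71785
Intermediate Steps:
v(a, T) = -65
v(389, 269)/((1561*((-62 - 71)/(-44 + s(2))))) + 190844/(-270817) = -65*(-44 + 2)/(1561*(-62 - 71)) + 190844/(-270817) = -65/(1561*(-133/(-42))) + 190844*(-1/270817) = -65/(1561*(-133*(-1/42))) - 190844/270817 = -65/(1561*(19/6)) - 190844/270817 = -65/29659/6 - 190844/270817 = -65*6/29659 - 190844/270817 = -390/29659 - 190844/270817 = -5765860826/8032161403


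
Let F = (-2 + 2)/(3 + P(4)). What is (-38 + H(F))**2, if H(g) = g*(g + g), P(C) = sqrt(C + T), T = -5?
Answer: 1444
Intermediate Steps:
P(C) = sqrt(-5 + C) (P(C) = sqrt(C - 5) = sqrt(-5 + C))
F = 0 (F = (-2 + 2)/(3 + sqrt(-5 + 4)) = 0/(3 + sqrt(-1)) = 0/(3 + I) = 0*((3 - I)/10) = 0)
H(g) = 2*g**2 (H(g) = g*(2*g) = 2*g**2)
(-38 + H(F))**2 = (-38 + 2*0**2)**2 = (-38 + 2*0)**2 = (-38 + 0)**2 = (-38)**2 = 1444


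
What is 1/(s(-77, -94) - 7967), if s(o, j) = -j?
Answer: -1/7873 ≈ -0.00012702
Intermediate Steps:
1/(s(-77, -94) - 7967) = 1/(-1*(-94) - 7967) = 1/(94 - 7967) = 1/(-7873) = -1/7873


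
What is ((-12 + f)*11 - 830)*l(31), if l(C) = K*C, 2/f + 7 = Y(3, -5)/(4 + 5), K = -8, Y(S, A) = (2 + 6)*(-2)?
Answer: 18896608/79 ≈ 2.3920e+5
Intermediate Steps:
Y(S, A) = -16 (Y(S, A) = 8*(-2) = -16)
f = -18/79 (f = 2/(-7 - 16/(4 + 5)) = 2/(-7 - 16/9) = 2/(-79/9) = 2*(-9/79) = -18/79 ≈ -0.22785)
l(C) = -8*C
((-12 + f)*11 - 830)*l(31) = ((-12 - 18/79)*11 - 830)*(-8*31) = (-966/79*11 - 830)*(-248) = (-10626/79 - 830)*(-248) = -76196/79*(-248) = 18896608/79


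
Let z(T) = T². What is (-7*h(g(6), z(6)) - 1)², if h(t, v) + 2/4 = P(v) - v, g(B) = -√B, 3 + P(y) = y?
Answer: 2209/4 ≈ 552.25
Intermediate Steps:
P(y) = -3 + y
h(t, v) = -7/2 (h(t, v) = -½ + ((-3 + v) - v) = -½ - 3 = -7/2)
(-7*h(g(6), z(6)) - 1)² = (-7*(-7/2) - 1)² = (49/2 - 1)² = (47/2)² = 2209/4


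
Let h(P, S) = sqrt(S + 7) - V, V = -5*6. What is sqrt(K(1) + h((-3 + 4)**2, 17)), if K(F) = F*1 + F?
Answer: sqrt(32 + 2*sqrt(6)) ≈ 6.0745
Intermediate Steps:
V = -30
h(P, S) = 30 + sqrt(7 + S) (h(P, S) = sqrt(S + 7) - 1*(-30) = sqrt(7 + S) + 30 = 30 + sqrt(7 + S))
K(F) = 2*F (K(F) = F + F = 2*F)
sqrt(K(1) + h((-3 + 4)**2, 17)) = sqrt(2*1 + (30 + sqrt(7 + 17))) = sqrt(2 + (30 + sqrt(24))) = sqrt(2 + (30 + 2*sqrt(6))) = sqrt(32 + 2*sqrt(6))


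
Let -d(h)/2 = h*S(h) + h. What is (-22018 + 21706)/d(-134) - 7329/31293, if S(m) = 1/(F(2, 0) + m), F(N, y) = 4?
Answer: -42295063/30051711 ≈ -1.4074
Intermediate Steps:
S(m) = 1/(4 + m)
d(h) = -2*h - 2*h/(4 + h) (d(h) = -2*(h/(4 + h) + h) = -2*(h + h/(4 + h)) = -2*h - 2*h/(4 + h))
(-22018 + 21706)/d(-134) - 7329/31293 = (-22018 + 21706)/((-2*(-134)*(5 - 134)/(4 - 134))) - 7329/31293 = -312/((-2*(-134)*(-129)/(-130))) - 7329*1/31293 = -312/((-2*(-134)*(-1/130)*(-129))) - 2443/10431 = -312/17286/65 - 2443/10431 = -312*65/17286 - 2443/10431 = -3380/2881 - 2443/10431 = -42295063/30051711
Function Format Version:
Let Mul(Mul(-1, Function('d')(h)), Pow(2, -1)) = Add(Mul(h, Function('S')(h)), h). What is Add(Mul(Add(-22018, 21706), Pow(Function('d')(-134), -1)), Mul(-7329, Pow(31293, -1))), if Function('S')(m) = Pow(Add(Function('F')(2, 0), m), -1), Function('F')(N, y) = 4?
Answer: Rational(-42295063, 30051711) ≈ -1.4074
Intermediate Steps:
Function('S')(m) = Pow(Add(4, m), -1)
Function('d')(h) = Add(Mul(-2, h), Mul(-2, h, Pow(Add(4, h), -1))) (Function('d')(h) = Mul(-2, Add(Mul(h, Pow(Add(4, h), -1)), h)) = Mul(-2, Add(h, Mul(h, Pow(Add(4, h), -1)))) = Add(Mul(-2, h), Mul(-2, h, Pow(Add(4, h), -1))))
Add(Mul(Add(-22018, 21706), Pow(Function('d')(-134), -1)), Mul(-7329, Pow(31293, -1))) = Add(Mul(Add(-22018, 21706), Pow(Mul(-2, -134, Pow(Add(4, -134), -1), Add(5, -134)), -1)), Mul(-7329, Pow(31293, -1))) = Add(Mul(-312, Pow(Mul(-2, -134, Pow(-130, -1), -129), -1)), Mul(-7329, Rational(1, 31293))) = Add(Mul(-312, Pow(Mul(-2, -134, Rational(-1, 130), -129), -1)), Rational(-2443, 10431)) = Add(Mul(-312, Pow(Rational(17286, 65), -1)), Rational(-2443, 10431)) = Add(Mul(-312, Rational(65, 17286)), Rational(-2443, 10431)) = Add(Rational(-3380, 2881), Rational(-2443, 10431)) = Rational(-42295063, 30051711)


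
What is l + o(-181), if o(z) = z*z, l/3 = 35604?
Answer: 139573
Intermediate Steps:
l = 106812 (l = 3*35604 = 106812)
o(z) = z**2
l + o(-181) = 106812 + (-181)**2 = 106812 + 32761 = 139573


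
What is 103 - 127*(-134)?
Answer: 17121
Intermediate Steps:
103 - 127*(-134) = 103 + 17018 = 17121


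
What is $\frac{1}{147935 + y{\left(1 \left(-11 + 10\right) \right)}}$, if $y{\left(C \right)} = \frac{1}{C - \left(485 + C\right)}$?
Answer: $\frac{485}{71748474} \approx 6.7597 \cdot 10^{-6}$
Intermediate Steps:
$y{\left(C \right)} = - \frac{1}{485}$ ($y{\left(C \right)} = \frac{1}{-485} = - \frac{1}{485}$)
$\frac{1}{147935 + y{\left(1 \left(-11 + 10\right) \right)}} = \frac{1}{147935 - \frac{1}{485}} = \frac{1}{\frac{71748474}{485}} = \frac{485}{71748474}$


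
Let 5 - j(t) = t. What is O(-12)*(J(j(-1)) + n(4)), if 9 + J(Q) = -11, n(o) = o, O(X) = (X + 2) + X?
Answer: 352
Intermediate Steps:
j(t) = 5 - t
O(X) = 2 + 2*X (O(X) = (2 + X) + X = 2 + 2*X)
J(Q) = -20 (J(Q) = -9 - 11 = -20)
O(-12)*(J(j(-1)) + n(4)) = (2 + 2*(-12))*(-20 + 4) = (2 - 24)*(-16) = -22*(-16) = 352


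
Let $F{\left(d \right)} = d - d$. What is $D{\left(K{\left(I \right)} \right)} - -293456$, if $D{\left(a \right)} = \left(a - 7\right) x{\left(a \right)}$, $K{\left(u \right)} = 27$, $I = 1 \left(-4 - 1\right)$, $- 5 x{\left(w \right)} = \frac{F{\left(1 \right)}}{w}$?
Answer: $293456$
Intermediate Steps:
$F{\left(d \right)} = 0$
$x{\left(w \right)} = 0$ ($x{\left(w \right)} = - \frac{0 \frac{1}{w}}{5} = \left(- \frac{1}{5}\right) 0 = 0$)
$I = -5$ ($I = 1 \left(-5\right) = -5$)
$D{\left(a \right)} = 0$ ($D{\left(a \right)} = \left(a - 7\right) 0 = \left(-7 + a\right) 0 = 0$)
$D{\left(K{\left(I \right)} \right)} - -293456 = 0 - -293456 = 0 + 293456 = 293456$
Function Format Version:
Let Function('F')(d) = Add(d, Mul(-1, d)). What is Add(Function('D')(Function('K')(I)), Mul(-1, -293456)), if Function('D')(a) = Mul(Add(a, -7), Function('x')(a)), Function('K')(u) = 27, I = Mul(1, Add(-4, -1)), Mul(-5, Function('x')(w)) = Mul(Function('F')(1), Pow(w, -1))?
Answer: 293456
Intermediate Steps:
Function('F')(d) = 0
Function('x')(w) = 0 (Function('x')(w) = Mul(Rational(-1, 5), Mul(0, Pow(w, -1))) = Mul(Rational(-1, 5), 0) = 0)
I = -5 (I = Mul(1, -5) = -5)
Function('D')(a) = 0 (Function('D')(a) = Mul(Add(a, -7), 0) = Mul(Add(-7, a), 0) = 0)
Add(Function('D')(Function('K')(I)), Mul(-1, -293456)) = Add(0, Mul(-1, -293456)) = Add(0, 293456) = 293456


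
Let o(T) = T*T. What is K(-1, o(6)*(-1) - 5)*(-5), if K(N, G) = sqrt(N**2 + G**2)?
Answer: -145*sqrt(2) ≈ -205.06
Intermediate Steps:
o(T) = T**2
K(N, G) = sqrt(G**2 + N**2)
K(-1, o(6)*(-1) - 5)*(-5) = sqrt((6**2*(-1) - 5)**2 + (-1)**2)*(-5) = sqrt((36*(-1) - 5)**2 + 1)*(-5) = sqrt((-36 - 5)**2 + 1)*(-5) = sqrt((-41)**2 + 1)*(-5) = sqrt(1681 + 1)*(-5) = sqrt(1682)*(-5) = (29*sqrt(2))*(-5) = -145*sqrt(2)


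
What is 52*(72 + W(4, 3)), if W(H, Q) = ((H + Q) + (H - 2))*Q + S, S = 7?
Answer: 5512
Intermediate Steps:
W(H, Q) = 7 + Q*(-2 + Q + 2*H) (W(H, Q) = ((H + Q) + (H - 2))*Q + 7 = ((H + Q) + (-2 + H))*Q + 7 = (-2 + Q + 2*H)*Q + 7 = Q*(-2 + Q + 2*H) + 7 = 7 + Q*(-2 + Q + 2*H))
52*(72 + W(4, 3)) = 52*(72 + (7 + 3² - 2*3 + 2*4*3)) = 52*(72 + (7 + 9 - 6 + 24)) = 52*(72 + 34) = 52*106 = 5512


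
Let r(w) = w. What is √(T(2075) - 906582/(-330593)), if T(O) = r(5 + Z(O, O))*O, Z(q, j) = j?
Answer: √471703413506747126/330593 ≈ 2077.5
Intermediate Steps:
T(O) = O*(5 + O) (T(O) = (5 + O)*O = O*(5 + O))
√(T(2075) - 906582/(-330593)) = √(2075*(5 + 2075) - 906582/(-330593)) = √(2075*2080 - 906582*(-1/330593)) = √(4316000 + 906582/330593) = √(1426840294582/330593) = √471703413506747126/330593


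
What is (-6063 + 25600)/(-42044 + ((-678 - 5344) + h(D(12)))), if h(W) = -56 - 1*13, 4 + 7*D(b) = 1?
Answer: -19537/48135 ≈ -0.40588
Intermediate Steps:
D(b) = -3/7 (D(b) = -4/7 + (⅐)*1 = -4/7 + ⅐ = -3/7)
h(W) = -69 (h(W) = -56 - 13 = -69)
(-6063 + 25600)/(-42044 + ((-678 - 5344) + h(D(12)))) = (-6063 + 25600)/(-42044 + ((-678 - 5344) - 69)) = 19537/(-42044 + (-6022 - 69)) = 19537/(-42044 - 6091) = 19537/(-48135) = 19537*(-1/48135) = -19537/48135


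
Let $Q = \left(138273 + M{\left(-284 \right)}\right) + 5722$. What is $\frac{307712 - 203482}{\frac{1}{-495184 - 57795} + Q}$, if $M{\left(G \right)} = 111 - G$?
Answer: $\frac{57637001170}{79844637809} \approx 0.72186$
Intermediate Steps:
$Q = 144390$ ($Q = \left(138273 + \left(111 - -284\right)\right) + 5722 = \left(138273 + \left(111 + 284\right)\right) + 5722 = \left(138273 + 395\right) + 5722 = 138668 + 5722 = 144390$)
$\frac{307712 - 203482}{\frac{1}{-495184 - 57795} + Q} = \frac{307712 - 203482}{\frac{1}{-495184 - 57795} + 144390} = \frac{104230}{\frac{1}{-552979} + 144390} = \frac{104230}{- \frac{1}{552979} + 144390} = \frac{104230}{\frac{79844637809}{552979}} = 104230 \cdot \frac{552979}{79844637809} = \frac{57637001170}{79844637809}$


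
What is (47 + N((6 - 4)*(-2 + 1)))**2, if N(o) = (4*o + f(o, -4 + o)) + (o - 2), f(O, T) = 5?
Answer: 1600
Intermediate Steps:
N(o) = 3 + 5*o (N(o) = (4*o + 5) + (o - 2) = (5 + 4*o) + (-2 + o) = 3 + 5*o)
(47 + N((6 - 4)*(-2 + 1)))**2 = (47 + (3 + 5*((6 - 4)*(-2 + 1))))**2 = (47 + (3 + 5*(2*(-1))))**2 = (47 + (3 + 5*(-2)))**2 = (47 + (3 - 10))**2 = (47 - 7)**2 = 40**2 = 1600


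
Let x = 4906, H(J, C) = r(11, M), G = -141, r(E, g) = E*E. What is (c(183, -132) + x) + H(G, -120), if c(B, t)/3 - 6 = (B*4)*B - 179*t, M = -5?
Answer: 477797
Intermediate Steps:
r(E, g) = E²
H(J, C) = 121 (H(J, C) = 11² = 121)
c(B, t) = 18 - 537*t + 12*B² (c(B, t) = 18 + 3*((B*4)*B - 179*t) = 18 + 3*((4*B)*B - 179*t) = 18 + 3*(4*B² - 179*t) = 18 + 3*(-179*t + 4*B²) = 18 + (-537*t + 12*B²) = 18 - 537*t + 12*B²)
(c(183, -132) + x) + H(G, -120) = ((18 - 537*(-132) + 12*183²) + 4906) + 121 = ((18 + 70884 + 12*33489) + 4906) + 121 = ((18 + 70884 + 401868) + 4906) + 121 = (472770 + 4906) + 121 = 477676 + 121 = 477797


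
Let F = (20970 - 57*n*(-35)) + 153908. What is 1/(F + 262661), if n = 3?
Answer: 1/443524 ≈ 2.2547e-6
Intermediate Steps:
F = 180863 (F = (20970 - 57*3*(-35)) + 153908 = (20970 - 171*(-35)) + 153908 = (20970 + 5985) + 153908 = 26955 + 153908 = 180863)
1/(F + 262661) = 1/(180863 + 262661) = 1/443524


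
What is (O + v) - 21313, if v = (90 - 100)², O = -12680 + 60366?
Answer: 26473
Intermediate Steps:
O = 47686
v = 100 (v = (-10)² = 100)
(O + v) - 21313 = (47686 + 100) - 21313 = 47786 - 21313 = 26473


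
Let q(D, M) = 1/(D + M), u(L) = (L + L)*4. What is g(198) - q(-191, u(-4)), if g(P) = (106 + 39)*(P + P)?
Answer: 12804661/223 ≈ 57420.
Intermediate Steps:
u(L) = 8*L (u(L) = (2*L)*4 = 8*L)
g(P) = 290*P (g(P) = 145*(2*P) = 290*P)
g(198) - q(-191, u(-4)) = 290*198 - 1/(-191 + 8*(-4)) = 57420 - 1/(-191 - 32) = 57420 - 1/(-223) = 57420 - 1*(-1/223) = 57420 + 1/223 = 12804661/223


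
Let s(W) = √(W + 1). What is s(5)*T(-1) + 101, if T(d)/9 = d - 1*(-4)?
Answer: 101 + 27*√6 ≈ 167.14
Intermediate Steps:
T(d) = 36 + 9*d (T(d) = 9*(d - 1*(-4)) = 9*(d + 4) = 9*(4 + d) = 36 + 9*d)
s(W) = √(1 + W)
s(5)*T(-1) + 101 = √(1 + 5)*(36 + 9*(-1)) + 101 = √6*(36 - 9) + 101 = √6*27 + 101 = 27*√6 + 101 = 101 + 27*√6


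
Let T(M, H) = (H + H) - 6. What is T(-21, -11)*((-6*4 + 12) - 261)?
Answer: 7644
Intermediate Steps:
T(M, H) = -6 + 2*H (T(M, H) = 2*H - 6 = -6 + 2*H)
T(-21, -11)*((-6*4 + 12) - 261) = (-6 + 2*(-11))*((-6*4 + 12) - 261) = (-6 - 22)*((-24 + 12) - 261) = -28*(-12 - 261) = -28*(-273) = 7644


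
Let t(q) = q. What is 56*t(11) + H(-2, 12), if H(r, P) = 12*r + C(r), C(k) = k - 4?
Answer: 586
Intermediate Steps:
C(k) = -4 + k
H(r, P) = -4 + 13*r (H(r, P) = 12*r + (-4 + r) = -4 + 13*r)
56*t(11) + H(-2, 12) = 56*11 + (-4 + 13*(-2)) = 616 + (-4 - 26) = 616 - 30 = 586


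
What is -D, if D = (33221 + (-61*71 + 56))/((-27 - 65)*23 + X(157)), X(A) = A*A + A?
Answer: -14473/11345 ≈ -1.2757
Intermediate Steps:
X(A) = A + A² (X(A) = A² + A = A + A²)
D = 14473/11345 (D = (33221 + (-61*71 + 56))/((-27 - 65)*23 + 157*(1 + 157)) = (33221 + (-4331 + 56))/(-92*23 + 157*158) = (33221 - 4275)/(-2116 + 24806) = 28946/22690 = 28946*(1/22690) = 14473/11345 ≈ 1.2757)
-D = -1*14473/11345 = -14473/11345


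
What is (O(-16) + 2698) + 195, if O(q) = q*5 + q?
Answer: 2797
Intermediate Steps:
O(q) = 6*q (O(q) = 5*q + q = 6*q)
(O(-16) + 2698) + 195 = (6*(-16) + 2698) + 195 = (-96 + 2698) + 195 = 2602 + 195 = 2797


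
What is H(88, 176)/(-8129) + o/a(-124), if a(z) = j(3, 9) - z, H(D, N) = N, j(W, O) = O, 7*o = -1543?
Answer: -1155173/688009 ≈ -1.6790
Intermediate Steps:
o = -1543/7 (o = (⅐)*(-1543) = -1543/7 ≈ -220.43)
a(z) = 9 - z
H(88, 176)/(-8129) + o/a(-124) = 176/(-8129) - 1543/(7*(9 - 1*(-124))) = 176*(-1/8129) - 1543/(7*(9 + 124)) = -16/739 - 1543/7/133 = -16/739 - 1543/7*1/133 = -16/739 - 1543/931 = -1155173/688009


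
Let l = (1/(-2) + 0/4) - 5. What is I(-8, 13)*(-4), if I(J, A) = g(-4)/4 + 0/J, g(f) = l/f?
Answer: -11/8 ≈ -1.3750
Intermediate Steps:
l = -11/2 (l = (1*(-½) + 0*(¼)) - 5 = (-½ + 0) - 5 = -½ - 5 = -11/2 ≈ -5.5000)
g(f) = -11/(2*f)
I(J, A) = 11/32 (I(J, A) = -11/2/(-4)/4 + 0/J = -11/2*(-¼)*(¼) + 0 = (11/8)*(¼) + 0 = 11/32 + 0 = 11/32)
I(-8, 13)*(-4) = (11/32)*(-4) = -11/8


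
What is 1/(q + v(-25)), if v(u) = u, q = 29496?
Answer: 1/29471 ≈ 3.3932e-5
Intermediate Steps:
1/(q + v(-25)) = 1/(29496 - 25) = 1/29471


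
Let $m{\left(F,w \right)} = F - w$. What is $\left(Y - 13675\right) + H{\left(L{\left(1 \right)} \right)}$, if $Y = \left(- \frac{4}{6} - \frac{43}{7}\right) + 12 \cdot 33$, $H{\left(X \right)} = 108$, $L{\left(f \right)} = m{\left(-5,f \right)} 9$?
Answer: $- \frac{276734}{21} \approx -13178.0$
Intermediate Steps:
$L{\left(f \right)} = -45 - 9 f$ ($L{\left(f \right)} = \left(-5 - f\right) 9 = -45 - 9 f$)
$Y = \frac{8173}{21}$ ($Y = \left(\left(-4\right) \frac{1}{6} - \frac{43}{7}\right) + 396 = \left(- \frac{2}{3} - \frac{43}{7}\right) + 396 = - \frac{143}{21} + 396 = \frac{8173}{21} \approx 389.19$)
$\left(Y - 13675\right) + H{\left(L{\left(1 \right)} \right)} = \left(\frac{8173}{21} - 13675\right) + 108 = - \frac{279002}{21} + 108 = - \frac{276734}{21}$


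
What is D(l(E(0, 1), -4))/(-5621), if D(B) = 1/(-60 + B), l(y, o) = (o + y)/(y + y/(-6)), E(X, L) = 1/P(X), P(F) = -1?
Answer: 1/303534 ≈ 3.2945e-6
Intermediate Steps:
E(X, L) = -1 (E(X, L) = 1/(-1) = -1)
l(y, o) = 6*(o + y)/(5*y) (l(y, o) = (o + y)/(y + y*(-⅙)) = (o + y)/(y - y/6) = (o + y)/((5*y/6)) = (o + y)*(6/(5*y)) = 6*(o + y)/(5*y))
D(l(E(0, 1), -4))/(-5621) = 1/(-60 + (6/5)*(-4 - 1)/(-1)*(-5621)) = -1/5621/(-60 + (6/5)*(-1)*(-5)) = -1/5621/(-60 + 6) = -1/5621/(-54) = -1/54*(-1/5621) = 1/303534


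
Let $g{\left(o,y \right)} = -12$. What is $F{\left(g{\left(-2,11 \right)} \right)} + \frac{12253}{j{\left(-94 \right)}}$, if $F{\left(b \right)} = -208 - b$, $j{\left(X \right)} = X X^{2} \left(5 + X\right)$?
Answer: $- \frac{14488695043}{73921976} \approx -196.0$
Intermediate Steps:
$j{\left(X \right)} = X^{3} \left(5 + X\right)$
$F{\left(g{\left(-2,11 \right)} \right)} + \frac{12253}{j{\left(-94 \right)}} = \left(-208 - -12\right) + \frac{12253}{\left(-94\right)^{3} \left(5 - 94\right)} = \left(-208 + 12\right) + \frac{12253}{\left(-830584\right) \left(-89\right)} = -196 + \frac{12253}{73921976} = - \frac{14488695043}{73921976}$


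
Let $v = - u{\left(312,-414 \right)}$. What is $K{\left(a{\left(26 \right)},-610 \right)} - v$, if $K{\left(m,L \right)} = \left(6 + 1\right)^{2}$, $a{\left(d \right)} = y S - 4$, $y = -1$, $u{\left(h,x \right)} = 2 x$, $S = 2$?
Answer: $-779$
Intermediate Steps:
$a{\left(d \right)} = -6$ ($a{\left(d \right)} = \left(-1\right) 2 - 4 = -2 - 4 = -6$)
$K{\left(m,L \right)} = 49$ ($K{\left(m,L \right)} = 7^{2} = 49$)
$v = 828$ ($v = - 2 \left(-414\right) = \left(-1\right) \left(-828\right) = 828$)
$K{\left(a{\left(26 \right)},-610 \right)} - v = 49 - 828 = -779$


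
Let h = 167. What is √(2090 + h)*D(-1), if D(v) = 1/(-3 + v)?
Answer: -√2257/4 ≈ -11.877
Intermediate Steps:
√(2090 + h)*D(-1) = √(2090 + 167)/(-3 - 1) = √2257/(-4) = √2257*(-¼) = -√2257/4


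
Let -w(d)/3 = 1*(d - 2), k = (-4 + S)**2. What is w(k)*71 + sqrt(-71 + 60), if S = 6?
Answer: -426 + I*sqrt(11) ≈ -426.0 + 3.3166*I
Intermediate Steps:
k = 4 (k = (-4 + 6)**2 = 2**2 = 4)
w(d) = 6 - 3*d (w(d) = -3*(d - 2) = -3*(-2 + d) = 6 - 3*d)
w(k)*71 + sqrt(-71 + 60) = (6 - 3*4)*71 + sqrt(-71 + 60) = (6 - 12)*71 + sqrt(-11) = -6*71 + I*sqrt(11) = -426 + I*sqrt(11)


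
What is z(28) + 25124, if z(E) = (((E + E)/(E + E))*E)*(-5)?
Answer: 24984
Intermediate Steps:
z(E) = -5*E (z(E) = (((2*E)/((2*E)))*E)*(-5) = (((2*E)*(1/(2*E)))*E)*(-5) = (1*E)*(-5) = E*(-5) = -5*E)
z(28) + 25124 = -5*28 + 25124 = -140 + 25124 = 24984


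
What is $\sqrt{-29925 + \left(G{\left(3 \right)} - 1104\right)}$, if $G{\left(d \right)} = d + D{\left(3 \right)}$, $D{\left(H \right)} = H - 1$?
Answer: $4 i \sqrt{1939} \approx 176.14 i$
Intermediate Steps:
$D{\left(H \right)} = -1 + H$ ($D{\left(H \right)} = H - 1 = -1 + H$)
$G{\left(d \right)} = 2 + d$ ($G{\left(d \right)} = d + \left(-1 + 3\right) = d + 2 = 2 + d$)
$\sqrt{-29925 + \left(G{\left(3 \right)} - 1104\right)} = \sqrt{-29925 + \left(\left(2 + 3\right) - 1104\right)} = \sqrt{-29925 + \left(5 - 1104\right)} = \sqrt{-29925 - 1099} = \sqrt{-31024} = 4 i \sqrt{1939}$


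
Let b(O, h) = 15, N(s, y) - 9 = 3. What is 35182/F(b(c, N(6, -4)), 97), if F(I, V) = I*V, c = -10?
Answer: 35182/1455 ≈ 24.180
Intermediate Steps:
N(s, y) = 12 (N(s, y) = 9 + 3 = 12)
35182/F(b(c, N(6, -4)), 97) = 35182/((15*97)) = 35182/1455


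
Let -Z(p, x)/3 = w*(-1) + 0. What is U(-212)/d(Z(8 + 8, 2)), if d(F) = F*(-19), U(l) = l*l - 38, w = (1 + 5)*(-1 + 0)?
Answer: 22453/171 ≈ 131.30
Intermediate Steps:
w = -6 (w = 6*(-1) = -6)
U(l) = -38 + l² (U(l) = l² - 38 = -38 + l²)
Z(p, x) = -18 (Z(p, x) = -3*(-6*(-1) + 0) = -3*(6 + 0) = -3*6 = -18)
d(F) = -19*F
U(-212)/d(Z(8 + 8, 2)) = (-38 + (-212)²)/((-19*(-18))) = (-38 + 44944)/342 = 44906*(1/342) = 22453/171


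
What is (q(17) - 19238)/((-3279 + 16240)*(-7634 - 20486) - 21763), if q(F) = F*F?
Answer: 18949/364485083 ≈ 5.1988e-5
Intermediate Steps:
q(F) = F**2
(q(17) - 19238)/((-3279 + 16240)*(-7634 - 20486) - 21763) = (17**2 - 19238)/((-3279 + 16240)*(-7634 - 20486) - 21763) = (289 - 19238)/(12961*(-28120) - 21763) = -18949/(-364463320 - 21763) = -18949/(-364485083) = -18949*(-1/364485083) = 18949/364485083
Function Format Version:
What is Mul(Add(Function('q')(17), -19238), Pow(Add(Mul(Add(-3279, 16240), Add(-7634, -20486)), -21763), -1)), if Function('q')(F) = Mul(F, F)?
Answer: Rational(18949, 364485083) ≈ 5.1988e-5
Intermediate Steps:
Function('q')(F) = Pow(F, 2)
Mul(Add(Function('q')(17), -19238), Pow(Add(Mul(Add(-3279, 16240), Add(-7634, -20486)), -21763), -1)) = Mul(Add(Pow(17, 2), -19238), Pow(Add(Mul(Add(-3279, 16240), Add(-7634, -20486)), -21763), -1)) = Mul(Add(289, -19238), Pow(Add(Mul(12961, -28120), -21763), -1)) = Mul(-18949, Pow(Add(-364463320, -21763), -1)) = Mul(-18949, Pow(-364485083, -1)) = Mul(-18949, Rational(-1, 364485083)) = Rational(18949, 364485083)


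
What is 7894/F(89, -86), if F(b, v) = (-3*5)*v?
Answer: 3947/645 ≈ 6.1194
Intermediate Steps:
F(b, v) = -15*v
7894/F(89, -86) = 7894/((-15*(-86))) = 7894/1290 = 7894*(1/1290) = 3947/645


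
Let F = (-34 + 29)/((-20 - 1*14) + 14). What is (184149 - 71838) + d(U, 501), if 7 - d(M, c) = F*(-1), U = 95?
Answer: 449273/4 ≈ 1.1232e+5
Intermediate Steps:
F = ¼ (F = -5/((-20 - 14) + 14) = -5/(-34 + 14) = -5/(-20) = -5*(-1/20) = ¼ ≈ 0.25000)
d(M, c) = 29/4 (d(M, c) = 7 - (-1)/4 = 7 - 1*(-¼) = 7 + ¼ = 29/4)
(184149 - 71838) + d(U, 501) = (184149 - 71838) + 29/4 = 112311 + 29/4 = 449273/4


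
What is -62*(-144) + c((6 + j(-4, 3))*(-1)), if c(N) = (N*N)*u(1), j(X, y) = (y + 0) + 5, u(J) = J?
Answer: 9124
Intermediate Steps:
j(X, y) = 5 + y (j(X, y) = y + 5 = 5 + y)
c(N) = N² (c(N) = (N*N)*1 = N²*1 = N²)
-62*(-144) + c((6 + j(-4, 3))*(-1)) = -62*(-144) + ((6 + (5 + 3))*(-1))² = 8928 + ((6 + 8)*(-1))² = 8928 + (14*(-1))² = 8928 + (-14)² = 8928 + 196 = 9124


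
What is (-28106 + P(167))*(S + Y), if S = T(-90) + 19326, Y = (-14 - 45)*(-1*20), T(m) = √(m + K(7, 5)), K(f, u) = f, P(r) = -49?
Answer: -577346430 - 28155*I*√83 ≈ -5.7735e+8 - 2.565e+5*I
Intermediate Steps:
T(m) = √(7 + m) (T(m) = √(m + 7) = √(7 + m))
Y = 1180 (Y = -59*(-20) = 1180)
S = 19326 + I*√83 (S = √(7 - 90) + 19326 = √(-83) + 19326 = I*√83 + 19326 = 19326 + I*√83 ≈ 19326.0 + 9.1104*I)
(-28106 + P(167))*(S + Y) = (-28106 - 49)*((19326 + I*√83) + 1180) = -28155*(20506 + I*√83) = -577346430 - 28155*I*√83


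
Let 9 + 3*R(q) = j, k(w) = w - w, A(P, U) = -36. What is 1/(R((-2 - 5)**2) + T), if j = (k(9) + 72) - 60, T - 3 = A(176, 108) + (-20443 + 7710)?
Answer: -1/12765 ≈ -7.8339e-5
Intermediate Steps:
k(w) = 0
T = -12766 (T = 3 + (-36 + (-20443 + 7710)) = 3 + (-36 - 12733) = 3 - 12769 = -12766)
j = 12 (j = (0 + 72) - 60 = 72 - 60 = 12)
R(q) = 1 (R(q) = -3 + (1/3)*12 = -3 + 4 = 1)
1/(R((-2 - 5)**2) + T) = 1/(1 - 12766) = 1/(-12765) = -1/12765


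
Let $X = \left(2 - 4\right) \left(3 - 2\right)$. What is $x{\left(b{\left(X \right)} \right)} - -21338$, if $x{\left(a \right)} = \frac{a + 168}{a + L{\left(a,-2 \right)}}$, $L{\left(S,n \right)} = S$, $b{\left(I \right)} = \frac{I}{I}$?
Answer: $\frac{42845}{2} \approx 21423.0$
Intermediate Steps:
$X = -2$ ($X = \left(-2\right) 1 = -2$)
$b{\left(I \right)} = 1$
$x{\left(a \right)} = \frac{168 + a}{2 a}$ ($x{\left(a \right)} = \frac{a + 168}{a + a} = \frac{168 + a}{2 a}$)
$x{\left(b{\left(X \right)} \right)} - -21338 = \frac{168 + 1}{2 \cdot 1} - -21338 = \frac{1}{2} \cdot 1 \cdot 169 + 21338 = \frac{169}{2} + 21338 = \frac{42845}{2}$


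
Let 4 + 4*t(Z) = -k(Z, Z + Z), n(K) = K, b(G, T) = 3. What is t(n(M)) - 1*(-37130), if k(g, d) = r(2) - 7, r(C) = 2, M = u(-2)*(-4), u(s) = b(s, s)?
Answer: 148521/4 ≈ 37130.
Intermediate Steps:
u(s) = 3
M = -12 (M = 3*(-4) = -12)
k(g, d) = -5 (k(g, d) = 2 - 7 = -5)
t(Z) = ¼ (t(Z) = -1 + (-1*(-5))/4 = -1 + (¼)*5 = -1 + 5/4 = ¼)
t(n(M)) - 1*(-37130) = ¼ - 1*(-37130) = ¼ + 37130 = 148521/4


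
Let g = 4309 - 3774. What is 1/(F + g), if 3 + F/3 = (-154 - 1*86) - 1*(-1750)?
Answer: 1/5056 ≈ 0.00019778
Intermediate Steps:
g = 535
F = 4521 (F = -9 + 3*((-154 - 1*86) - 1*(-1750)) = -9 + 3*((-154 - 86) + 1750) = -9 + 3*(-240 + 1750) = -9 + 3*1510 = -9 + 4530 = 4521)
1/(F + g) = 1/(4521 + 535) = 1/5056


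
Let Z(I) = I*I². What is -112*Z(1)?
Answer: -112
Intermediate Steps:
Z(I) = I³
-112*Z(1) = -112*1³ = -112*1 = -112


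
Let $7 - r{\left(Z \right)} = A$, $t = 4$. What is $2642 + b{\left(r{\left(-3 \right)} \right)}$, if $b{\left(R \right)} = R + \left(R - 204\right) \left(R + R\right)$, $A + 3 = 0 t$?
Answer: $-1228$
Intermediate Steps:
$A = -3$ ($A = -3 + 0 \cdot 4 = -3 + 0 = -3$)
$r{\left(Z \right)} = 10$ ($r{\left(Z \right)} = 7 - -3 = 7 + 3 = 10$)
$b{\left(R \right)} = R + 2 R \left(-204 + R\right)$ ($b{\left(R \right)} = R + \left(-204 + R\right) 2 R = R + 2 R \left(-204 + R\right)$)
$2642 + b{\left(r{\left(-3 \right)} \right)} = 2642 + 10 \left(-407 + 2 \cdot 10\right) = 2642 + 10 \left(-407 + 20\right) = 2642 + 10 \left(-387\right) = 2642 - 3870 = -1228$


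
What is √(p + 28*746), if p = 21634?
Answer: √42522 ≈ 206.21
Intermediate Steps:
√(p + 28*746) = √(21634 + 28*746) = √(21634 + 20888) = √42522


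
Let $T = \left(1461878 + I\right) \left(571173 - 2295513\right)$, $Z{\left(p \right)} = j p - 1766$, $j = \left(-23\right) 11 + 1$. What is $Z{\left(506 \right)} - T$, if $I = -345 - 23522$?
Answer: $2479619758462$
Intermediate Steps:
$I = -23867$ ($I = -345 - 23522 = -23867$)
$j = -252$ ($j = -253 + 1 = -252$)
$Z{\left(p \right)} = -1766 - 252 p$ ($Z{\left(p \right)} = - 252 p - 1766 = -1766 - 252 p$)
$T = -2479619887740$ ($T = \left(1461878 - 23867\right) \left(571173 - 2295513\right) = 1438011 \left(-1724340\right) = -2479619887740$)
$Z{\left(506 \right)} - T = \left(-1766 - 127512\right) - -2479619887740 = \left(-1766 - 127512\right) + 2479619887740 = -129278 + 2479619887740 = 2479619758462$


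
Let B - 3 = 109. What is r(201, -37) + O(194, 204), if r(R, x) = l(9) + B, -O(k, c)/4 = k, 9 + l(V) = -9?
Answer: -682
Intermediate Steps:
B = 112 (B = 3 + 109 = 112)
l(V) = -18 (l(V) = -9 - 9 = -18)
O(k, c) = -4*k
r(R, x) = 94 (r(R, x) = -18 + 112 = 94)
r(201, -37) + O(194, 204) = 94 - 4*194 = 94 - 776 = -682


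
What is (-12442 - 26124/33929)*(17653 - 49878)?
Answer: 1943493165850/4847 ≈ 4.0097e+8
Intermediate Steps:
(-12442 - 26124/33929)*(17653 - 49878) = (-12442 - 26124*1/33929)*(-32225) = (-12442 - 3732/4847)*(-32225) = -60310106/4847*(-32225) = 1943493165850/4847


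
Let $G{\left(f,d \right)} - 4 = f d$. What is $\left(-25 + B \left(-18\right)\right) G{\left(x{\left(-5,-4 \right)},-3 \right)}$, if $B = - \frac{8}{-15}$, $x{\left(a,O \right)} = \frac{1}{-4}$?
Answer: $- \frac{3287}{20} \approx -164.35$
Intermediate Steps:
$x{\left(a,O \right)} = - \frac{1}{4}$
$B = \frac{8}{15}$ ($B = \left(-8\right) \left(- \frac{1}{15}\right) = \frac{8}{15} \approx 0.53333$)
$G{\left(f,d \right)} = 4 + d f$ ($G{\left(f,d \right)} = 4 + f d = 4 + d f$)
$\left(-25 + B \left(-18\right)\right) G{\left(x{\left(-5,-4 \right)},-3 \right)} = \left(-25 + \frac{8}{15} \left(-18\right)\right) \left(4 - - \frac{3}{4}\right) = \left(-25 - \frac{48}{5}\right) \left(4 + \frac{3}{4}\right) = \left(- \frac{173}{5}\right) \frac{19}{4} = - \frac{3287}{20}$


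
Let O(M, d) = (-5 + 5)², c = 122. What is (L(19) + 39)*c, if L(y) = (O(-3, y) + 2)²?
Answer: 5246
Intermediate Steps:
O(M, d) = 0 (O(M, d) = 0² = 0)
L(y) = 4 (L(y) = (0 + 2)² = 2² = 4)
(L(19) + 39)*c = (4 + 39)*122 = 43*122 = 5246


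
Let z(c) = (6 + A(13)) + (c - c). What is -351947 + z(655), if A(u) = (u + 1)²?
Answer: -351745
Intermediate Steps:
A(u) = (1 + u)²
z(c) = 202 (z(c) = (6 + (1 + 13)²) + (c - c) = (6 + 14²) + 0 = (6 + 196) + 0 = 202 + 0 = 202)
-351947 + z(655) = -351947 + 202 = -351745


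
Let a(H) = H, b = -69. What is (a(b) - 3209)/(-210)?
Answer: 1639/105 ≈ 15.610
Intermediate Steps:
(a(b) - 3209)/(-210) = (-69 - 3209)/(-210) = -3278*(-1/210) = 1639/105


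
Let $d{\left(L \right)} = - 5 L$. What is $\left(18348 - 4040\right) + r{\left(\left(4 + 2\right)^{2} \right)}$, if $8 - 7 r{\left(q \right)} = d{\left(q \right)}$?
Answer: $\frac{100344}{7} \approx 14335.0$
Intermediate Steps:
$r{\left(q \right)} = \frac{8}{7} + \frac{5 q}{7}$ ($r{\left(q \right)} = \frac{8}{7} - \frac{\left(-5\right) q}{7} = \frac{8}{7} + \frac{5 q}{7}$)
$\left(18348 - 4040\right) + r{\left(\left(4 + 2\right)^{2} \right)} = \left(18348 - 4040\right) + \left(\frac{8}{7} + \frac{5 \left(4 + 2\right)^{2}}{7}\right) = 14308 + \left(\frac{8}{7} + \frac{5 \cdot 6^{2}}{7}\right) = 14308 + \left(\frac{8}{7} + \frac{5}{7} \cdot 36\right) = 14308 + \left(\frac{8}{7} + \frac{180}{7}\right) = 14308 + \frac{188}{7} = \frac{100344}{7}$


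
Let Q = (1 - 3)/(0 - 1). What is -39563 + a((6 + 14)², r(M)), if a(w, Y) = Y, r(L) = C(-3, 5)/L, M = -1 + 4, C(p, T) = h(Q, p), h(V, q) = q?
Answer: -39564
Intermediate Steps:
Q = 2 (Q = -2/(-1) = -2*(-1) = 2)
C(p, T) = p
M = 3
r(L) = -3/L
-39563 + a((6 + 14)², r(M)) = -39563 - 3/3 = -39563 - 3*⅓ = -39563 - 1 = -39564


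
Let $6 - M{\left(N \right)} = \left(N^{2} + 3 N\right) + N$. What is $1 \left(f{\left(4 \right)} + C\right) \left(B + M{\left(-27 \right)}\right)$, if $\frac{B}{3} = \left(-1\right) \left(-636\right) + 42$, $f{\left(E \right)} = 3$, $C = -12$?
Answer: $-12771$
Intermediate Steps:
$B = 2034$ ($B = 3 \left(\left(-1\right) \left(-636\right) + 42\right) = 3 \left(636 + 42\right) = 3 \cdot 678 = 2034$)
$M{\left(N \right)} = 6 - N^{2} - 4 N$ ($M{\left(N \right)} = 6 - \left(\left(N^{2} + 3 N\right) + N\right) = 6 - \left(N^{2} + 4 N\right) = 6 - N^{2} - 4 N$)
$1 \left(f{\left(4 \right)} + C\right) \left(B + M{\left(-27 \right)}\right) = 1 \left(3 - 12\right) \left(2034 - 615\right) = 1 \left(-9\right) \left(2034 + \left(6 - 729 + 108\right)\right) = - 9 \left(2034 + \left(6 - 729 + 108\right)\right) = - 9 \left(2034 - 615\right) = \left(-9\right) 1419 = -12771$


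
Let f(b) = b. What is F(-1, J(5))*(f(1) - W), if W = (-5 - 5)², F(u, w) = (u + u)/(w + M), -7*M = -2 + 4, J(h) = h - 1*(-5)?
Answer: 693/34 ≈ 20.382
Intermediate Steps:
J(h) = 5 + h (J(h) = h + 5 = 5 + h)
M = -2/7 (M = -(-2 + 4)/7 = -⅐*2 = -2/7 ≈ -0.28571)
F(u, w) = 2*u/(-2/7 + w) (F(u, w) = (u + u)/(w - 2/7) = (2*u)/(-2/7 + w) = 2*u/(-2/7 + w))
W = 100 (W = (-10)² = 100)
F(-1, J(5))*(f(1) - W) = (14*(-1)/(-2 + 7*(5 + 5)))*(1 - 1*100) = (14*(-1)/(-2 + 7*10))*(1 - 100) = (14*(-1)/(-2 + 70))*(-99) = (14*(-1)/68)*(-99) = (14*(-1)*(1/68))*(-99) = -7/34*(-99) = 693/34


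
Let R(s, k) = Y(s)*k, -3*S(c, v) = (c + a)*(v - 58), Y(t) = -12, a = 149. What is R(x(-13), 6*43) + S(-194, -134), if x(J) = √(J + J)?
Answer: -5976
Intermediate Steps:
x(J) = √2*√J (x(J) = √(2*J) = √2*√J)
S(c, v) = -(-58 + v)*(149 + c)/3 (S(c, v) = -(c + 149)*(v - 58)/3 = -(149 + c)*(-58 + v)/3 = -(-58 + v)*(149 + c)/3)
R(s, k) = -12*k
R(x(-13), 6*43) + S(-194, -134) = -72*43 + (8642/3 - 149/3*(-134) + (58/3)*(-194) - ⅓*(-194)*(-134)) = -12*258 + (8642/3 + 19966/3 - 11252/3 - 25996/3) = -3096 - 2880 = -5976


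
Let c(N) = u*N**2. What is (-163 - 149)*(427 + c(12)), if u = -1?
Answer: -88296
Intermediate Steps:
c(N) = -N**2
(-163 - 149)*(427 + c(12)) = (-163 - 149)*(427 - 1*12**2) = -312*(427 - 1*144) = -312*(427 - 144) = -312*283 = -88296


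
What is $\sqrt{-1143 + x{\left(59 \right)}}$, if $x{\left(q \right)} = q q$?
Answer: $\sqrt{2338} \approx 48.353$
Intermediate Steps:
$x{\left(q \right)} = q^{2}$
$\sqrt{-1143 + x{\left(59 \right)}} = \sqrt{-1143 + 59^{2}} = \sqrt{-1143 + 3481} = \sqrt{2338}$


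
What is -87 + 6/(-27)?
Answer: -785/9 ≈ -87.222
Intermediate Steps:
-87 + 6/(-27) = -87 + 6*(-1/27) = -87 - 2/9 = -785/9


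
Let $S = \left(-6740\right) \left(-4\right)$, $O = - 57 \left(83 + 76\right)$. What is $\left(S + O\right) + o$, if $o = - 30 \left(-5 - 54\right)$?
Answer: $19667$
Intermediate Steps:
$o = 1770$ ($o = \left(-30\right) \left(-59\right) = 1770$)
$O = -9063$ ($O = \left(-57\right) 159 = -9063$)
$S = 26960$
$\left(S + O\right) + o = \left(26960 - 9063\right) + 1770 = 17897 + 1770 = 19667$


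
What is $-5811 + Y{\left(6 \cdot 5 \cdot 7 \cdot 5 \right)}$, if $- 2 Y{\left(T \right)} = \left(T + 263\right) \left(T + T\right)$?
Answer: $-1384461$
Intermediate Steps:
$Y{\left(T \right)} = - T \left(263 + T\right)$ ($Y{\left(T \right)} = - \frac{\left(T + 263\right) \left(T + T\right)}{2} = - \frac{\left(263 + T\right) 2 T}{2} = - \frac{2 T \left(263 + T\right)}{2} = - T \left(263 + T\right)$)
$-5811 + Y{\left(6 \cdot 5 \cdot 7 \cdot 5 \right)} = -5811 - 6 \cdot 5 \cdot 7 \cdot 5 \left(263 + 6 \cdot 5 \cdot 7 \cdot 5\right) = -5811 - 30 \cdot 7 \cdot 5 \left(263 + 30 \cdot 7 \cdot 5\right) = -5811 - 210 \cdot 5 \left(263 + 210 \cdot 5\right) = -5811 - 1050 \left(263 + 1050\right) = -5811 - 1050 \cdot 1313 = -5811 - 1378650 = -1384461$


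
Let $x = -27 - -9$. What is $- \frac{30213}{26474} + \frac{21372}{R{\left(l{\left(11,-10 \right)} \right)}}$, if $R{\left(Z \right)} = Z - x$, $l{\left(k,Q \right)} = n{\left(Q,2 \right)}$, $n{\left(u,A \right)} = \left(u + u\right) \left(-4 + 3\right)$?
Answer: $\frac{282327117}{503006} \approx 561.28$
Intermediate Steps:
$x = -18$ ($x = -27 + 9 = -18$)
$n{\left(u,A \right)} = - 2 u$ ($n{\left(u,A \right)} = 2 u \left(-1\right) = - 2 u$)
$l{\left(k,Q \right)} = - 2 Q$
$R{\left(Z \right)} = 18 + Z$ ($R{\left(Z \right)} = Z - -18 = Z + 18 = 18 + Z$)
$- \frac{30213}{26474} + \frac{21372}{R{\left(l{\left(11,-10 \right)} \right)}} = - \frac{30213}{26474} + \frac{21372}{18 - -20} = \left(-30213\right) \frac{1}{26474} + \frac{21372}{18 + 20} = - \frac{30213}{26474} + \frac{21372}{38} = - \frac{30213}{26474} + 21372 \cdot \frac{1}{38} = - \frac{30213}{26474} + \frac{10686}{19} = \frac{282327117}{503006}$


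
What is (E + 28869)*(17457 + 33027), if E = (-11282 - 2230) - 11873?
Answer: 175886256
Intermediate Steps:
E = -25385 (E = -13512 - 11873 = -25385)
(E + 28869)*(17457 + 33027) = (-25385 + 28869)*(17457 + 33027) = 3484*50484 = 175886256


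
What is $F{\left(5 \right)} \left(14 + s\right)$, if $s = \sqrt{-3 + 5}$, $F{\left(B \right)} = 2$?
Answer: $28 + 2 \sqrt{2} \approx 30.828$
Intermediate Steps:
$s = \sqrt{2} \approx 1.4142$
$F{\left(5 \right)} \left(14 + s\right) = 2 \left(14 + \sqrt{2}\right) = 28 + 2 \sqrt{2}$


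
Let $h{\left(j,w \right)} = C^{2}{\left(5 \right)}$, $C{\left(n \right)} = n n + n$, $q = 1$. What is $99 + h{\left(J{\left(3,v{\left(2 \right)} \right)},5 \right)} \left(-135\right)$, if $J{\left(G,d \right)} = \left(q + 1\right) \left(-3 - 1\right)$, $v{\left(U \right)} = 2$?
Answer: $-121401$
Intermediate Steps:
$C{\left(n \right)} = n + n^{2}$ ($C{\left(n \right)} = n^{2} + n = n + n^{2}$)
$J{\left(G,d \right)} = -8$ ($J{\left(G,d \right)} = \left(1 + 1\right) \left(-3 - 1\right) = 2 \left(-4\right) = -8$)
$h{\left(j,w \right)} = 900$ ($h{\left(j,w \right)} = \left(5 \left(1 + 5\right)\right)^{2} = \left(5 \cdot 6\right)^{2} = 30^{2} = 900$)
$99 + h{\left(J{\left(3,v{\left(2 \right)} \right)},5 \right)} \left(-135\right) = 99 + 900 \left(-135\right) = 99 - 121500 = -121401$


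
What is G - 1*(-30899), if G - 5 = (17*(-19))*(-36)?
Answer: 42532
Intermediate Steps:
G = 11633 (G = 5 + (17*(-19))*(-36) = 5 - 323*(-36) = 5 + 11628 = 11633)
G - 1*(-30899) = 11633 - 1*(-30899) = 11633 + 30899 = 42532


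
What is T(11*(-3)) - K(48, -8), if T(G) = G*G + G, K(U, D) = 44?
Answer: 1012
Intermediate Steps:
T(G) = G + G**2 (T(G) = G**2 + G = G + G**2)
T(11*(-3)) - K(48, -8) = (11*(-3))*(1 + 11*(-3)) - 1*44 = -33*(1 - 33) - 44 = -33*(-32) - 44 = 1056 - 44 = 1012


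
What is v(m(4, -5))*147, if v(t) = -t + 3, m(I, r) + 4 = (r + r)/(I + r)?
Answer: -441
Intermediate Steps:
m(I, r) = -4 + 2*r/(I + r) (m(I, r) = -4 + (r + r)/(I + r) = -4 + (2*r)/(I + r) = -4 + 2*r/(I + r))
v(t) = 3 - t
v(m(4, -5))*147 = (3 - 2*(-1*(-5) - 2*4)/(4 - 5))*147 = (3 - 2*(5 - 8)/(-1))*147 = (3 - 2*(-1)*(-3))*147 = (3 - 1*6)*147 = (3 - 6)*147 = -3*147 = -441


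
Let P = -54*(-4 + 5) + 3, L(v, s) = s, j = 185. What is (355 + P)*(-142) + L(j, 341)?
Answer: -42827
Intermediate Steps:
P = -51 (P = -54 + 3 = -51)
(355 + P)*(-142) + L(j, 341) = (355 - 51)*(-142) + 341 = 304*(-142) + 341 = -43168 + 341 = -42827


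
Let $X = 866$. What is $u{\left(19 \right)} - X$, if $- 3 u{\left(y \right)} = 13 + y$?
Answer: $- \frac{2630}{3} \approx -876.67$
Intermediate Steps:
$u{\left(y \right)} = - \frac{13}{3} - \frac{y}{3}$ ($u{\left(y \right)} = - \frac{13 + y}{3} = - \frac{13}{3} - \frac{y}{3}$)
$u{\left(19 \right)} - X = \left(- \frac{13}{3} - \frac{19}{3}\right) - 866 = - \frac{32}{3} - 866 = - \frac{2630}{3}$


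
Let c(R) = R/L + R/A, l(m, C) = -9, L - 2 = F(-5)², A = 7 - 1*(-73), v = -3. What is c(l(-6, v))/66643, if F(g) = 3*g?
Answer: -2763/1210236880 ≈ -2.2830e-6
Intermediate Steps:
A = 80 (A = 7 + 73 = 80)
L = 227 (L = 2 + (3*(-5))² = 2 + (-15)² = 2 + 225 = 227)
c(R) = 307*R/18160 (c(R) = R/227 + R/80 = 307*R/18160)
c(l(-6, v))/66643 = ((307/18160)*(-9))/66643 = -2763/18160*1/66643 = -2763/1210236880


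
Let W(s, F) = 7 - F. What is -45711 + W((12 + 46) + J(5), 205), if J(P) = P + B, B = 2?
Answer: -45909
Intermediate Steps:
J(P) = 2 + P (J(P) = P + 2 = 2 + P)
-45711 + W((12 + 46) + J(5), 205) = -45711 + (7 - 1*205) = -45711 + (7 - 205) = -45711 - 198 = -45909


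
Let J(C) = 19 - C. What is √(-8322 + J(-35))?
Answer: 2*I*√2067 ≈ 90.929*I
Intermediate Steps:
√(-8322 + J(-35)) = √(-8322 + (19 - 1*(-35))) = √(-8322 + (19 + 35)) = √(-8322 + 54) = √(-8268) = 2*I*√2067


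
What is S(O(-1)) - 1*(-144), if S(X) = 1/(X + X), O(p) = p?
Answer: 287/2 ≈ 143.50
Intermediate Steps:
S(X) = 1/(2*X)
S(O(-1)) - 1*(-144) = (½)/(-1) - 1*(-144) = (½)*(-1) + 144 = -½ + 144 = 287/2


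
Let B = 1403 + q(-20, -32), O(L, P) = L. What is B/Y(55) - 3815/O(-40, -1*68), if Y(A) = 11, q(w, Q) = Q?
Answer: 19361/88 ≈ 220.01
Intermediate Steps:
B = 1371 (B = 1403 - 32 = 1371)
B/Y(55) - 3815/O(-40, -1*68) = 1371/11 - 3815/(-40) = 1371*(1/11) - 3815*(-1/40) = 1371/11 + 763/8 = 19361/88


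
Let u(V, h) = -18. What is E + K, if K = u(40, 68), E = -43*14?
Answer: -620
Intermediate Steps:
E = -602
K = -18
E + K = -602 - 18 = -620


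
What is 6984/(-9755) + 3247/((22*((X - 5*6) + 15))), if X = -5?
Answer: -6949489/858440 ≈ -8.0955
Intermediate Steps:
6984/(-9755) + 3247/((22*((X - 5*6) + 15))) = 6984/(-9755) + 3247/((22*((-5 - 5*6) + 15))) = 6984*(-1/9755) + 3247/((22*((-5 - 30) + 15))) = -6984/9755 + 3247/((22*(-35 + 15))) = -6984/9755 + 3247/((22*(-20))) = -6984/9755 + 3247/(-440) = -6984/9755 + 3247*(-1/440) = -6984/9755 - 3247/440 = -6949489/858440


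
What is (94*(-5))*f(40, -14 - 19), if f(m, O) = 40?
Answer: -18800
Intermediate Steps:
(94*(-5))*f(40, -14 - 19) = (94*(-5))*40 = -470*40 = -18800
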